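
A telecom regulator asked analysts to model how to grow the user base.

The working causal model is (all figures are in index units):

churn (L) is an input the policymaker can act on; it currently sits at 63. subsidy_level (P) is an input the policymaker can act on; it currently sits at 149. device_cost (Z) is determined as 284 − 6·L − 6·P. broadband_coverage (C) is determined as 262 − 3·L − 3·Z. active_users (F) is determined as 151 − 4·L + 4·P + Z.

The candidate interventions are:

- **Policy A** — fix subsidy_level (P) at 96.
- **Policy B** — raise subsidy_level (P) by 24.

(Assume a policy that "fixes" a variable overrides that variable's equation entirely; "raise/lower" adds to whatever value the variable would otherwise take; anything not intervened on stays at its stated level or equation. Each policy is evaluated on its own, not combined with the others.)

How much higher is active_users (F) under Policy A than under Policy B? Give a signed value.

Policy A (P := 96):
  L = 63
  P = 96
  Z = 284 − 6·63 − 6·96 = -670
  F = 151 − 4·63 + 4·96 + (-670) = -387
Policy B (P + 24):
  L = 63
  P = 149 + 24 = 173
  Z = 284 − 6·63 − 6·173 = -1132
  F = 151 − 4·63 + 4·173 + (-1132) = -541
F: -387 − (-541) = 154

154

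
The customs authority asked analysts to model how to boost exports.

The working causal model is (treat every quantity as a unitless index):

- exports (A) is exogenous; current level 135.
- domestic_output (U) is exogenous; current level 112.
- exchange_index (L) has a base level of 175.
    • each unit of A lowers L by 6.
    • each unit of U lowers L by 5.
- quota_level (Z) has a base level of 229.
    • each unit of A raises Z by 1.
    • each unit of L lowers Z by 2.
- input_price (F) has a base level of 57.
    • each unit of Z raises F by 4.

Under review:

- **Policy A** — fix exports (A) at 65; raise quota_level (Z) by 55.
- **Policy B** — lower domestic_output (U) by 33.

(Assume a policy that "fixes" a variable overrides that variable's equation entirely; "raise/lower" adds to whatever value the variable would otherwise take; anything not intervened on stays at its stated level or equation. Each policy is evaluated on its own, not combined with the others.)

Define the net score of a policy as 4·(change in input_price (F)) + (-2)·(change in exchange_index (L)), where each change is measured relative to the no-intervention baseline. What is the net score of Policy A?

-14520

Baseline:
  A = 135
  U = 112
  L = 175 − 6·135 − 5·112 = -1195
  Z = 229 + 135 − 2·(-1195) = 2754
  F = 57 + 4·2754 = 11073
Policy A (A := 65, Z + 55):
  A = 65
  U = 112
  L = 175 − 6·65 − 5·112 = -775
  Z = 229 + 65 − 2·(-775) (+55 from intervention) = 1899
  F = 57 + 4·1899 = 7653
ΔF = 7653 − 11073 = -3420; ΔL = -775 − (-1195) = 420
Score = 4·(-3420) + (-2)·420 = -14520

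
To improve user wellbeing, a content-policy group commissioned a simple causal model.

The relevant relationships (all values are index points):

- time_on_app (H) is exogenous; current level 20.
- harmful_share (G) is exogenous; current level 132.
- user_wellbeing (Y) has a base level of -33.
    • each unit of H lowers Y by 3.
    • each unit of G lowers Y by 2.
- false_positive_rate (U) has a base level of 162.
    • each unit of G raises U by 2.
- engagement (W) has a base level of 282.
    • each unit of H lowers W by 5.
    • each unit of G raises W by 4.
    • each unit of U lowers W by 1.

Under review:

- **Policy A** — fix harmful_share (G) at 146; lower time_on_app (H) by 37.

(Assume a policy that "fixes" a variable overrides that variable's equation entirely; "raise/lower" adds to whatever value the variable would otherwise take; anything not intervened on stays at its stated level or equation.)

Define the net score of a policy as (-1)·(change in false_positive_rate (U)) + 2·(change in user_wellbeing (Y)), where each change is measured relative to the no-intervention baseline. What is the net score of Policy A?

Baseline:
  H = 20
  G = 132
  Y = -33 − 3·20 − 2·132 = -357
  U = 162 + 2·132 = 426
Policy A (G := 146, H − 37):
  H = 20 − 37 = -17
  G = 146
  Y = -33 − 3·(-17) − 2·146 = -274
  U = 162 + 2·146 = 454
ΔU = 454 − 426 = 28; ΔY = -274 − (-357) = 83
Score = (-1)·28 + 2·83 = 138

138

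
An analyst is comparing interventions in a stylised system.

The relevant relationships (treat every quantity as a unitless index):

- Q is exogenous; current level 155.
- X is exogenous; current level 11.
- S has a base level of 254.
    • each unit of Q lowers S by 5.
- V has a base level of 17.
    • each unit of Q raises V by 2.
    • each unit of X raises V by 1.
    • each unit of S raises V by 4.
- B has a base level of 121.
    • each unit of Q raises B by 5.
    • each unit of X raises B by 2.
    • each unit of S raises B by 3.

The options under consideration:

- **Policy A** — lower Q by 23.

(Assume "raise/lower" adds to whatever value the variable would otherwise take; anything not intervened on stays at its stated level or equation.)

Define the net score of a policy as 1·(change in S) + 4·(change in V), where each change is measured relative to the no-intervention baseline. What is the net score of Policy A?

1771

Baseline:
  Q = 155
  X = 11
  S = 254 − 5·155 = -521
  V = 17 + 2·155 + 11 + 4·(-521) = -1746
Policy A (Q − 23):
  Q = 155 − 23 = 132
  X = 11
  S = 254 − 5·132 = -406
  V = 17 + 2·132 + 11 + 4·(-406) = -1332
ΔS = -406 − (-521) = 115; ΔV = -1332 − (-1746) = 414
Score = 1·115 + 4·414 = 1771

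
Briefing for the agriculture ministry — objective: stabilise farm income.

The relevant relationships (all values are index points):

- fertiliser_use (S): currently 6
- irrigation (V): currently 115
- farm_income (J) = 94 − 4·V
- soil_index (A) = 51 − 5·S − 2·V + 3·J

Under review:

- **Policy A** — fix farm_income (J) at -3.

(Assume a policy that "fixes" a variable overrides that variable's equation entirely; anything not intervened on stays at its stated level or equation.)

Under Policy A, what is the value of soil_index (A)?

Policy A (J := -3):
  S = 6
  V = 115
  J = -3
  A = 51 − 5·6 − 2·115 + 3·(-3) = -218

-218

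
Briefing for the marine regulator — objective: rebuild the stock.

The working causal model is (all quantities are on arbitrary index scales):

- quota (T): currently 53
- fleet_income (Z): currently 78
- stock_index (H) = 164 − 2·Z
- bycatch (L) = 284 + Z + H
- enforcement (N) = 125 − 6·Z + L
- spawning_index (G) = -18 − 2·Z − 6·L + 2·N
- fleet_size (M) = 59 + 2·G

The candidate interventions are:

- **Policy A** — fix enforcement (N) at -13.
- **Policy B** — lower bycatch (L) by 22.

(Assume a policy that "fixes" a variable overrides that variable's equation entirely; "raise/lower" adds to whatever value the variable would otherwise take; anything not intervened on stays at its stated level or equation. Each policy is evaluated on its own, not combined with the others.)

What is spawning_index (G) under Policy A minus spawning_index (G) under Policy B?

-168

Policy A (N := -13):
  Z = 78
  H = 164 − 2·78 = 8
  L = 284 + 78 + 8 = 370
  N = -13
  G = -18 − 2·78 − 6·370 + 2·(-13) = -2420
Policy B (L − 22):
  Z = 78
  H = 164 − 2·78 = 8
  L = 284 + 78 + 8 (−22 from intervention) = 348
  N = 125 − 6·78 + 348 = 5
  G = -18 − 2·78 − 6·348 + 2·5 = -2252
G: -2420 − (-2252) = -168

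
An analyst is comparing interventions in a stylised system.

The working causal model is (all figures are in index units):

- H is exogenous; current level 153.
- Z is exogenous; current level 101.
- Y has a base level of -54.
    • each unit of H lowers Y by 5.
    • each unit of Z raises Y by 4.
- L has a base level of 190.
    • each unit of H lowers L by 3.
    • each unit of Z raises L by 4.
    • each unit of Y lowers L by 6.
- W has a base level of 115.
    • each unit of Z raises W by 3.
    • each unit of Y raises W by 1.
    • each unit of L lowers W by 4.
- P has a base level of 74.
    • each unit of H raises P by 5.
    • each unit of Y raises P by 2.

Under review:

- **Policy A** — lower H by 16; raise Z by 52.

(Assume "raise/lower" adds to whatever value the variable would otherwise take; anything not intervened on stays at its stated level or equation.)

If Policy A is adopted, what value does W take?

-4165

Policy A (H − 16, Z + 52):
  H = 153 − 16 = 137
  Z = 101 + 52 = 153
  Y = -54 − 5·137 + 4·153 = -127
  L = 190 − 3·137 + 4·153 − 6·(-127) = 1153
  W = 115 + 3·153 + (-127) − 4·1153 = -4165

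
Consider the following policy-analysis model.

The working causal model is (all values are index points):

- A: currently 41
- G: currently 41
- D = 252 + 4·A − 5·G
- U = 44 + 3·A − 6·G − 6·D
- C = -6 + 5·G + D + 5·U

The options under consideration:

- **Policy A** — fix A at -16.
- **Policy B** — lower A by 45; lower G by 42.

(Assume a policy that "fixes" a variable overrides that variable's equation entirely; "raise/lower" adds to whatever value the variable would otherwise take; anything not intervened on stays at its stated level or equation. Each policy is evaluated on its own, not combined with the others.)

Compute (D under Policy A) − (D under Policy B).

Policy A (A := -16):
  A = -16
  G = 41
  D = 252 + 4·(-16) − 5·41 = -17
Policy B (A − 45, G − 42):
  A = 41 − 45 = -4
  G = 41 − 42 = -1
  D = 252 + 4·(-4) − 5·(-1) = 241
D: -17 − 241 = -258

-258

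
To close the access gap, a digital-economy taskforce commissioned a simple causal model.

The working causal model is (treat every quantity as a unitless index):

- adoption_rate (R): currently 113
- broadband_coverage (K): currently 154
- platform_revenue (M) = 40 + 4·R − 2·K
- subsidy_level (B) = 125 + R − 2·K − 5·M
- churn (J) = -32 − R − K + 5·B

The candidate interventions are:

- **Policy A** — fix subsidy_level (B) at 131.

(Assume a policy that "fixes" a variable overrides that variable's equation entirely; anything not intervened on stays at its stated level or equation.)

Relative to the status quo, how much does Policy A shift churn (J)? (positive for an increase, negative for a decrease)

5605

Baseline:
  R = 113
  K = 154
  M = 40 + 4·113 − 2·154 = 184
  B = 125 + 113 − 2·154 − 5·184 = -990
  J = -32 − 113 − 154 + 5·(-990) = -5249
Policy A (B := 131):
  R = 113
  K = 154
  M = 40 + 4·113 − 2·154 = 184
  B = 131
  J = -32 − 113 − 154 + 5·131 = 356
Change in J: 356 − (-5249) = 5605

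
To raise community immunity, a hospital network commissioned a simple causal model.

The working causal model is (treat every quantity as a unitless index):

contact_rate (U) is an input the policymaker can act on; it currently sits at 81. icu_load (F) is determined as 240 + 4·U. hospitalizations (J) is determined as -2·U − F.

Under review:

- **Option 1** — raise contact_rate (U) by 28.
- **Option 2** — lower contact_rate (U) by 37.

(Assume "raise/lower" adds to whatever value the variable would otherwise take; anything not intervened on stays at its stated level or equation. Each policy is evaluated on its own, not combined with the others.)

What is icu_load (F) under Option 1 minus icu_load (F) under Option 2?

260

Option 1 (U + 28):
  U = 81 + 28 = 109
  F = 240 + 4·109 = 676
Option 2 (U − 37):
  U = 81 − 37 = 44
  F = 240 + 4·44 = 416
F: 676 − 416 = 260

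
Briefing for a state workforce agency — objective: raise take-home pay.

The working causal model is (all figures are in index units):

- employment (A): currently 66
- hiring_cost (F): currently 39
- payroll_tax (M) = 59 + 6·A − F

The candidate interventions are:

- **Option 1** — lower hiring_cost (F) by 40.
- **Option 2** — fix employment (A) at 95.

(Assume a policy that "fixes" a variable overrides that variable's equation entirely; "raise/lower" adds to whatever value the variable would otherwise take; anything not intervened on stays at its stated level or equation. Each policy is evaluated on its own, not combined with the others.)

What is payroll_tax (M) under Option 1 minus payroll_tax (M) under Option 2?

Option 1 (F − 40):
  A = 66
  F = 39 − 40 = -1
  M = 59 + 6·66 − (-1) = 456
Option 2 (A := 95):
  A = 95
  F = 39
  M = 59 + 6·95 − 39 = 590
M: 456 − 590 = -134

-134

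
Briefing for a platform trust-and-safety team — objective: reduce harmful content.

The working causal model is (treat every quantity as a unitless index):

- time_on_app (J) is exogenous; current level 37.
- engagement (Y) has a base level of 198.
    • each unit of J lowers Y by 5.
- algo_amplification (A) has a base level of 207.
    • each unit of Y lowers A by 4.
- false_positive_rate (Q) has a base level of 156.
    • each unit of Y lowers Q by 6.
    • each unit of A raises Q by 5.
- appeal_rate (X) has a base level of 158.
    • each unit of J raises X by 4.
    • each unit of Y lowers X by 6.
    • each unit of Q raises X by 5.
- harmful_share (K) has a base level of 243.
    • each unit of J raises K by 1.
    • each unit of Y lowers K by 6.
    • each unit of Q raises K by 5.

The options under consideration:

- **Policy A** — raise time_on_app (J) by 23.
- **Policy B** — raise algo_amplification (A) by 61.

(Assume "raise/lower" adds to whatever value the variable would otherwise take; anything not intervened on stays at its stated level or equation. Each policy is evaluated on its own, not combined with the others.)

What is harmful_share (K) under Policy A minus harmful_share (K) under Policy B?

Policy A (J + 23):
  J = 37 + 23 = 60
  Y = 198 − 5·60 = -102
  A = 207 − 4·(-102) = 615
  Q = 156 − 6·(-102) + 5·615 = 3843
  K = 243 + 60 − 6·(-102) + 5·3843 = 20130
Policy B (A + 61):
  J = 37
  Y = 198 − 5·37 = 13
  A = 207 − 4·13 (+61 from intervention) = 216
  Q = 156 − 6·13 + 5·216 = 1158
  K = 243 + 37 − 6·13 + 5·1158 = 5992
K: 20130 − 5992 = 14138

14138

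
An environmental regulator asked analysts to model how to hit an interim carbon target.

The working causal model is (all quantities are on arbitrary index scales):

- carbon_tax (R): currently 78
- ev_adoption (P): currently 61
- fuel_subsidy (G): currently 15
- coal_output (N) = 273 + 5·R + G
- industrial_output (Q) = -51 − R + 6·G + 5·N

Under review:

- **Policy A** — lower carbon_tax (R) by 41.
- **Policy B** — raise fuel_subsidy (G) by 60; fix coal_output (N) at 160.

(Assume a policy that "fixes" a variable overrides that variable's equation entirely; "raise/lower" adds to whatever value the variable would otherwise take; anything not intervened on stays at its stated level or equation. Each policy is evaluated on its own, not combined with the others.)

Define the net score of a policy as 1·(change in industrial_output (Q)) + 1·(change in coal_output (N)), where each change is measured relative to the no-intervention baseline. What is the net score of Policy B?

-2748

Baseline:
  R = 78
  G = 15
  N = 273 + 5·78 + 15 = 678
  Q = -51 − 78 + 6·15 + 5·678 = 3351
Policy B (G + 60, N := 160):
  R = 78
  G = 15 + 60 = 75
  N = 160
  Q = -51 − 78 + 6·75 + 5·160 = 1121
ΔQ = 1121 − 3351 = -2230; ΔN = 160 − 678 = -518
Score = 1·(-2230) + 1·(-518) = -2748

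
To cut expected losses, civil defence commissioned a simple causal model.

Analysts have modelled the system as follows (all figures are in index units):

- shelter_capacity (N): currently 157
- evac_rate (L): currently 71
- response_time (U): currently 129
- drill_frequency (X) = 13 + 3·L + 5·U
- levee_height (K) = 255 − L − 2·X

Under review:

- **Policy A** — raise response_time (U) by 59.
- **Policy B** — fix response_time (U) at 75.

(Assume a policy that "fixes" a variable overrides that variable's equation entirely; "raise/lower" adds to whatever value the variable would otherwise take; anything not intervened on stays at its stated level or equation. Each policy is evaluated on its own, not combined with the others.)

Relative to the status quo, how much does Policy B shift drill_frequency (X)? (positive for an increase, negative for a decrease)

Baseline:
  L = 71
  U = 129
  X = 13 + 3·71 + 5·129 = 871
Policy B (U := 75):
  L = 71
  U = 75
  X = 13 + 3·71 + 5·75 = 601
Change in X: 601 − 871 = -270

-270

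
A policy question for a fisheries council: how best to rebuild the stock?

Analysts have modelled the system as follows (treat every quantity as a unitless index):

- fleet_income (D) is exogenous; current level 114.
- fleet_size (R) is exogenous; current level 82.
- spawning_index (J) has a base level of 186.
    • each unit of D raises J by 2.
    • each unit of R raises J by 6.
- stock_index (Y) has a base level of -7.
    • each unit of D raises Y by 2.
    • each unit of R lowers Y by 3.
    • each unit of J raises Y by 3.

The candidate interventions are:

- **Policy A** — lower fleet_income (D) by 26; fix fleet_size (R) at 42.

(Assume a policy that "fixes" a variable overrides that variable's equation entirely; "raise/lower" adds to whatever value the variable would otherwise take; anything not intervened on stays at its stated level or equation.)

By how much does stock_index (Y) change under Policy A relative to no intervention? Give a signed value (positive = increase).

Baseline:
  D = 114
  R = 82
  J = 186 + 2·114 + 6·82 = 906
  Y = -7 + 2·114 − 3·82 + 3·906 = 2693
Policy A (D − 26, R := 42):
  D = 114 − 26 = 88
  R = 42
  J = 186 + 2·88 + 6·42 = 614
  Y = -7 + 2·88 − 3·42 + 3·614 = 1885
Change in Y: 1885 − 2693 = -808

-808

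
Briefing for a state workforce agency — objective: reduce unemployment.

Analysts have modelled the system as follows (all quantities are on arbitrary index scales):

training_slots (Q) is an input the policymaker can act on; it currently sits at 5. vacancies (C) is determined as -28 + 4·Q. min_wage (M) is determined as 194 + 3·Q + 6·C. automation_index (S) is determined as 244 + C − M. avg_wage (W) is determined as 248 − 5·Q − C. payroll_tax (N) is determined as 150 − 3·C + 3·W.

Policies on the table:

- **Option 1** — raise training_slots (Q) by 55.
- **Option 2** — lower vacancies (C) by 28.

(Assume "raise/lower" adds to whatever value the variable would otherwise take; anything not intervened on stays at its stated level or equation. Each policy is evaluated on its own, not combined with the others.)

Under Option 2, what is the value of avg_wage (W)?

259

Option 2 (C − 28):
  Q = 5
  C = -28 + 4·5 (−28 from intervention) = -36
  W = 248 − 5·5 − (-36) = 259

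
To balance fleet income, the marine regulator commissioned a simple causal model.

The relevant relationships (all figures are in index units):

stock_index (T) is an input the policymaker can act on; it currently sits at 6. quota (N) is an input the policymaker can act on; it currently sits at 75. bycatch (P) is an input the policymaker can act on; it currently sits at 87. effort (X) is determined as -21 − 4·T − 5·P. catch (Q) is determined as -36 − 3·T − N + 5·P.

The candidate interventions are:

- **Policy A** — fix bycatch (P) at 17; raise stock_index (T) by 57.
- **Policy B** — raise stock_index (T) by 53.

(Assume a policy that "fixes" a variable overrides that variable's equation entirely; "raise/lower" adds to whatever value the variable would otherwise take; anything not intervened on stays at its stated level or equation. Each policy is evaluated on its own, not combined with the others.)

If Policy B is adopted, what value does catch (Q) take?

147

Policy B (T + 53):
  T = 6 + 53 = 59
  N = 75
  P = 87
  Q = -36 − 3·59 − 75 + 5·87 = 147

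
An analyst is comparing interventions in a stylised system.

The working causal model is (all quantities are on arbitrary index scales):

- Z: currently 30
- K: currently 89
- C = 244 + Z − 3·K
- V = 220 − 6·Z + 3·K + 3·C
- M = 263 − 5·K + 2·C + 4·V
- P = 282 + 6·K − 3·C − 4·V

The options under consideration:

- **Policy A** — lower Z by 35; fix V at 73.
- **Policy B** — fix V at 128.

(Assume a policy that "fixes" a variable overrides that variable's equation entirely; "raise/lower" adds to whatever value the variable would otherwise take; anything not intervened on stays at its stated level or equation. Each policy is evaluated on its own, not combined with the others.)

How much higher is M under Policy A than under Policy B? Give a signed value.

Policy A (Z − 35, V := 73):
  Z = 30 − 35 = -5
  K = 89
  C = 244 + (-5) − 3·89 = -28
  V = 73
  M = 263 − 5·89 + 2·(-28) + 4·73 = 54
Policy B (V := 128):
  Z = 30
  K = 89
  C = 244 + 30 − 3·89 = 7
  V = 128
  M = 263 − 5·89 + 2·7 + 4·128 = 344
M: 54 − 344 = -290

-290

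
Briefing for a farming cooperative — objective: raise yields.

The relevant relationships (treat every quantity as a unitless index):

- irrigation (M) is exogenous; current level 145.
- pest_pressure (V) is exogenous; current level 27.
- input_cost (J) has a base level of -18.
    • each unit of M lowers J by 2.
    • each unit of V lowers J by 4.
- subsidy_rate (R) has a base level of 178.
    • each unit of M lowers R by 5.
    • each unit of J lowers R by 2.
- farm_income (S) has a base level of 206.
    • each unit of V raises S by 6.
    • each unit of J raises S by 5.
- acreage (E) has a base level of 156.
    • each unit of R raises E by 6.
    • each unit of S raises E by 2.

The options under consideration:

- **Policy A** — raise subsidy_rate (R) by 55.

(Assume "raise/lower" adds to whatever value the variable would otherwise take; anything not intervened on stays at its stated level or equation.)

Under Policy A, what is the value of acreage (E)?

Policy A (R + 55):
  M = 145
  V = 27
  J = -18 − 2·145 − 4·27 = -416
  R = 178 − 5·145 − 2·(-416) (+55 from intervention) = 340
  S = 206 + 6·27 + 5·(-416) = -1712
  E = 156 + 6·340 + 2·(-1712) = -1228

-1228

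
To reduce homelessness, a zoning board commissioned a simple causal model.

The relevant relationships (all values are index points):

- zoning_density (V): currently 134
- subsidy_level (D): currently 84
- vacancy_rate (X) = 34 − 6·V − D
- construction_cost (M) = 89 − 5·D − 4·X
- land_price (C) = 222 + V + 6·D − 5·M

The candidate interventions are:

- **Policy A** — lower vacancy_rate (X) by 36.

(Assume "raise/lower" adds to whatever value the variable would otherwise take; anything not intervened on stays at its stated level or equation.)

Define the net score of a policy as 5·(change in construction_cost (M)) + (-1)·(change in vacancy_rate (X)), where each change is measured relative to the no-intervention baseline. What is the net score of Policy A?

Baseline:
  V = 134
  D = 84
  X = 34 − 6·134 − 84 = -854
  M = 89 − 5·84 − 4·(-854) = 3085
Policy A (X − 36):
  V = 134
  D = 84
  X = 34 − 6·134 − 84 (−36 from intervention) = -890
  M = 89 − 5·84 − 4·(-890) = 3229
ΔM = 3229 − 3085 = 144; ΔX = -890 − (-854) = -36
Score = 5·144 + (-1)·(-36) = 756

756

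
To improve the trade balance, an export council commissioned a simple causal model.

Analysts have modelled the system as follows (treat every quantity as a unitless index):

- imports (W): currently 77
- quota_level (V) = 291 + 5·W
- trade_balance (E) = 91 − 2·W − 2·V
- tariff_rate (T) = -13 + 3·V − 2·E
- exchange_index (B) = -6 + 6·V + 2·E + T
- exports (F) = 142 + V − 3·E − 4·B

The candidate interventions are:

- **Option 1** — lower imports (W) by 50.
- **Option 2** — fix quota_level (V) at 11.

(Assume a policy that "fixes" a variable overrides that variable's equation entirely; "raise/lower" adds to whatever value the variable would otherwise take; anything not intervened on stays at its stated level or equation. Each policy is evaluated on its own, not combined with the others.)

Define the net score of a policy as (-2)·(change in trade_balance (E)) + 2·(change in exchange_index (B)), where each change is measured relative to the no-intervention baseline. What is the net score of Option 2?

-14630

Baseline:
  W = 77
  V = 291 + 5·77 = 676
  E = 91 − 2·77 − 2·676 = -1415
  T = -13 + 3·676 − 2·(-1415) = 4845
  B = -6 + 6·676 + 2·(-1415) + 4845 = 6065
Option 2 (V := 11):
  W = 77
  V = 11
  E = 91 − 2·77 − 2·11 = -85
  T = -13 + 3·11 − 2·(-85) = 190
  B = -6 + 6·11 + 2·(-85) + 190 = 80
ΔE = -85 − (-1415) = 1330; ΔB = 80 − 6065 = -5985
Score = (-2)·1330 + 2·(-5985) = -14630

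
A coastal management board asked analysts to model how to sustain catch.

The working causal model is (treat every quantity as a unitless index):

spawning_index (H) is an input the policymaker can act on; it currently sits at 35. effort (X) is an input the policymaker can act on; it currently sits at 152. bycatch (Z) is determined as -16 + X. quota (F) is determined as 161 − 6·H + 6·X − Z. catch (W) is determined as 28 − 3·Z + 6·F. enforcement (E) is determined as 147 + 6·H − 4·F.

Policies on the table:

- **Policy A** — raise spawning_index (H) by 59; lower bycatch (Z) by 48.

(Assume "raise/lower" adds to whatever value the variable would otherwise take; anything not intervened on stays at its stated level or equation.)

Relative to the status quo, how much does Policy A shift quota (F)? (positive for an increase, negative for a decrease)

-306

Baseline:
  H = 35
  X = 152
  Z = -16 + 152 = 136
  F = 161 − 6·35 + 6·152 − 136 = 727
Policy A (H + 59, Z − 48):
  H = 35 + 59 = 94
  X = 152
  Z = -16 + 152 (−48 from intervention) = 88
  F = 161 − 6·94 + 6·152 − 88 = 421
Change in F: 421 − 727 = -306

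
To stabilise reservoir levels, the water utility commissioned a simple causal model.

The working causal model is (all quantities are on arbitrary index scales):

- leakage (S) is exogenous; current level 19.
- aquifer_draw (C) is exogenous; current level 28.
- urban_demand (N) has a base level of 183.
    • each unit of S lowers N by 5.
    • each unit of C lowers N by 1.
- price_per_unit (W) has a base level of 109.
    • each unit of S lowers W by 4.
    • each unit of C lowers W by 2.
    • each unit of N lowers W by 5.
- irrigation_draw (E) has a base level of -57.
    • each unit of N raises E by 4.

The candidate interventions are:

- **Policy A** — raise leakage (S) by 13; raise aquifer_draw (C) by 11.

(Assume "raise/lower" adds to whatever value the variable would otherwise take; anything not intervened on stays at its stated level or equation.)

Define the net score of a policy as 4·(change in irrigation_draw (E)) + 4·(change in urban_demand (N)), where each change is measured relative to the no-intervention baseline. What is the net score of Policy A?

-1520

Baseline:
  S = 19
  C = 28
  N = 183 − 5·19 − 28 = 60
  E = -57 + 4·60 = 183
Policy A (S + 13, C + 11):
  S = 19 + 13 = 32
  C = 28 + 11 = 39
  N = 183 − 5·32 − 39 = -16
  E = -57 + 4·(-16) = -121
ΔE = -121 − 183 = -304; ΔN = -16 − 60 = -76
Score = 4·(-304) + 4·(-76) = -1520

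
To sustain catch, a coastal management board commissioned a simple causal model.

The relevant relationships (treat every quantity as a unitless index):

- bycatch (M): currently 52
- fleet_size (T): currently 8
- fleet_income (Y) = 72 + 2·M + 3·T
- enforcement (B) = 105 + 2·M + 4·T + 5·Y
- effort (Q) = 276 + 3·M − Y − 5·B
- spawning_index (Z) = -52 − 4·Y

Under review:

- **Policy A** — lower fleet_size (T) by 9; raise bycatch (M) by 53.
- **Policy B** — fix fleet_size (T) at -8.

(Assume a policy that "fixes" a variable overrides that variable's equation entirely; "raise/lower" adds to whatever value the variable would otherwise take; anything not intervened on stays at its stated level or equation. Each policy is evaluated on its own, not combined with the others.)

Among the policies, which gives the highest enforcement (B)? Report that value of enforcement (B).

Policy A (T − 9, M + 53):
  M = 52 + 53 = 105
  T = 8 − 9 = -1
  Y = 72 + 2·105 + 3·(-1) = 279
  B = 105 + 2·105 + 4·(-1) + 5·279 = 1706
Policy B (T := -8):
  M = 52
  T = -8
  Y = 72 + 2·52 + 3·(-8) = 152
  B = 105 + 2·52 + 4·(-8) + 5·152 = 937
Comparing — Policy A: B=1706, Policy B: B=937. Highest is 1706 (Policy A).

1706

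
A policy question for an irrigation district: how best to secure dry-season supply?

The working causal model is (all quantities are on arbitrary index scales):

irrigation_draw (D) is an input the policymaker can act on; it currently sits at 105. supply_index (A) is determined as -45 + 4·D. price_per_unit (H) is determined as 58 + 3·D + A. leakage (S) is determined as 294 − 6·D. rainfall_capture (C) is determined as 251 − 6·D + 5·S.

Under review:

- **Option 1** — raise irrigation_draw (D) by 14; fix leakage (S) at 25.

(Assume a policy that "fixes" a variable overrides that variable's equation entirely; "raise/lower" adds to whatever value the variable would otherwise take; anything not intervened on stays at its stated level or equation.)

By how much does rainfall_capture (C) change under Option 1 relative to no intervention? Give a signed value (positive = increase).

1721

Baseline:
  D = 105
  S = 294 − 6·105 = -336
  C = 251 − 6·105 + 5·(-336) = -2059
Option 1 (D + 14, S := 25):
  D = 105 + 14 = 119
  S = 25
  C = 251 − 6·119 + 5·25 = -338
Change in C: -338 − (-2059) = 1721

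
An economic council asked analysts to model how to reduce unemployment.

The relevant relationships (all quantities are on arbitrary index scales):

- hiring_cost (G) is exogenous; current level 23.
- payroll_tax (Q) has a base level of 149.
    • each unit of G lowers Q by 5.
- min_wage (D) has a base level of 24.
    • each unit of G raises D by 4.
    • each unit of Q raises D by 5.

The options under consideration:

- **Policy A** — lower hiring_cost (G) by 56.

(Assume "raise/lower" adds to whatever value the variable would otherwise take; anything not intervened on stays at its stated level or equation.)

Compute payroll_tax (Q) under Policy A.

Policy A (G − 56):
  G = 23 − 56 = -33
  Q = 149 − 5·(-33) = 314

314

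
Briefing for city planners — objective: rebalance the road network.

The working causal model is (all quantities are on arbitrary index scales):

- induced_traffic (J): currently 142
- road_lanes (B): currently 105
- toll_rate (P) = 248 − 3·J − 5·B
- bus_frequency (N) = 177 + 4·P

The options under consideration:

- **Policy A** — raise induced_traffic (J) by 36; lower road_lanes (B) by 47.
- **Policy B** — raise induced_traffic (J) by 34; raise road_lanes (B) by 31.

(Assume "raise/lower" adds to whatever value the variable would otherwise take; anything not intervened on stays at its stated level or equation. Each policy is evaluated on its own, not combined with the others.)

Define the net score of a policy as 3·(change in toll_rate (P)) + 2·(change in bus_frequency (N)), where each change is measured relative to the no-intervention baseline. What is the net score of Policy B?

-2827

Baseline:
  J = 142
  B = 105
  P = 248 − 3·142 − 5·105 = -703
  N = 177 + 4·(-703) = -2635
Policy B (J + 34, B + 31):
  J = 142 + 34 = 176
  B = 105 + 31 = 136
  P = 248 − 3·176 − 5·136 = -960
  N = 177 + 4·(-960) = -3663
ΔP = -960 − (-703) = -257; ΔN = -3663 − (-2635) = -1028
Score = 3·(-257) + 2·(-1028) = -2827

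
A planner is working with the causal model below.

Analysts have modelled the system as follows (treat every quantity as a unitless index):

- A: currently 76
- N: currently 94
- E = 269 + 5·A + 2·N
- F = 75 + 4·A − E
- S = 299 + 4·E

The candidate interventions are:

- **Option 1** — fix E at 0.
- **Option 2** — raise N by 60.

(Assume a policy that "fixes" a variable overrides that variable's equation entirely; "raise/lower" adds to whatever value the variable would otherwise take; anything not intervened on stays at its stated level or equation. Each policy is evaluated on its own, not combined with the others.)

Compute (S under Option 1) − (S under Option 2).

-3828

Option 1 (E := 0):
  A = 76
  N = 94
  E = 0
  S = 299 + 4·0 = 299
Option 2 (N + 60):
  A = 76
  N = 94 + 60 = 154
  E = 269 + 5·76 + 2·154 = 957
  S = 299 + 4·957 = 4127
S: 299 − 4127 = -3828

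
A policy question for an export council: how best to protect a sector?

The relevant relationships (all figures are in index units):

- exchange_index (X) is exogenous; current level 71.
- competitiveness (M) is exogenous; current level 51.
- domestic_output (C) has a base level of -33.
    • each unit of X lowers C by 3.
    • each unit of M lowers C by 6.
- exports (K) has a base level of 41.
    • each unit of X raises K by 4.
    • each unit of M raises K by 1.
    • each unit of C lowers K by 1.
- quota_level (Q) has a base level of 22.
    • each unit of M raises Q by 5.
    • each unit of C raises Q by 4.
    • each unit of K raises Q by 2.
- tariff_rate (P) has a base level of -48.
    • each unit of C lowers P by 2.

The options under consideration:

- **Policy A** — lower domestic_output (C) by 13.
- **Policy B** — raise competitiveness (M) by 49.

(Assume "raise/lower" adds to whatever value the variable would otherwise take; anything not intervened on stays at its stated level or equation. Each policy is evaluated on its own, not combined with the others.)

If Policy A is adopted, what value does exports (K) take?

941

Policy A (C − 13):
  X = 71
  M = 51
  C = -33 − 3·71 − 6·51 (−13 from intervention) = -565
  K = 41 + 4·71 + 51 − (-565) = 941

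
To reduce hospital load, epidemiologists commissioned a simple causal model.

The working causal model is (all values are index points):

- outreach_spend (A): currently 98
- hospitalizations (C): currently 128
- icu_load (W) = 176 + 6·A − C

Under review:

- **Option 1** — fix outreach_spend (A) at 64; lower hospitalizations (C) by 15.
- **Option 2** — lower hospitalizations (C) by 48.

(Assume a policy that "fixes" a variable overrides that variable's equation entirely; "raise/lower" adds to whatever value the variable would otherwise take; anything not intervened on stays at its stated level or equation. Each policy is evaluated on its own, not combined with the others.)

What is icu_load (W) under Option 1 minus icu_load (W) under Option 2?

Option 1 (A := 64, C − 15):
  A = 64
  C = 128 − 15 = 113
  W = 176 + 6·64 − 113 = 447
Option 2 (C − 48):
  A = 98
  C = 128 − 48 = 80
  W = 176 + 6·98 − 80 = 684
W: 447 − 684 = -237

-237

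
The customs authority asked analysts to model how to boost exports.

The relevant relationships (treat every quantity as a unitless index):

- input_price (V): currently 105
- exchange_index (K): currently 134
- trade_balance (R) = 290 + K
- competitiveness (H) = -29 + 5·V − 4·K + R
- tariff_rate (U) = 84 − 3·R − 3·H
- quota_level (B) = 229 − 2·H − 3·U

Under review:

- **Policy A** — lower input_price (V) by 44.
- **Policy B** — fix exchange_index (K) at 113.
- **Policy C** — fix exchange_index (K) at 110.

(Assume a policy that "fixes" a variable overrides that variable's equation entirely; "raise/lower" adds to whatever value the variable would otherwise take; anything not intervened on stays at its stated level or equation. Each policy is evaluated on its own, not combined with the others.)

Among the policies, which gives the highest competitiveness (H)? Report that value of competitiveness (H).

Policy A (V − 44):
  V = 105 − 44 = 61
  K = 134
  R = 290 + 134 = 424
  H = -29 + 5·61 − 4·134 + 424 = 164
Policy B (K := 113):
  V = 105
  K = 113
  R = 290 + 113 = 403
  H = -29 + 5·105 − 4·113 + 403 = 447
Policy C (K := 110):
  V = 105
  K = 110
  R = 290 + 110 = 400
  H = -29 + 5·105 − 4·110 + 400 = 456
Comparing — Policy A: H=164, Policy B: H=447, Policy C: H=456. Highest is 456 (Policy C).

456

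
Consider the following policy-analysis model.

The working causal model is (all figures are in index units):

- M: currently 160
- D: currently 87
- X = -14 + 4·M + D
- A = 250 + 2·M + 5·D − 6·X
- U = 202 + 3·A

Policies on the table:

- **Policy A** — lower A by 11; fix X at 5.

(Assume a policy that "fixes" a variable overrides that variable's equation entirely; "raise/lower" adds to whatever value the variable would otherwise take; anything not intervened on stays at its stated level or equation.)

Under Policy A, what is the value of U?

Policy A (A − 11, X := 5):
  M = 160
  D = 87
  X = 5
  A = 250 + 2·160 + 5·87 − 6·5 (−11 from intervention) = 964
  U = 202 + 3·964 = 3094

3094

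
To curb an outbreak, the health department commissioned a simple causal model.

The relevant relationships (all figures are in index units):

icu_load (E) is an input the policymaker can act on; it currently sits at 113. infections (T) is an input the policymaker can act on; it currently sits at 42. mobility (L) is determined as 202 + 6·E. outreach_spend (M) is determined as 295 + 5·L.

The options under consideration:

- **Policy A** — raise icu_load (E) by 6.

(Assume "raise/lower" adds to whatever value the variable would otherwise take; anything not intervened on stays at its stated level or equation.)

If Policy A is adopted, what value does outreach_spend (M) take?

4875

Policy A (E + 6):
  E = 113 + 6 = 119
  L = 202 + 6·119 = 916
  M = 295 + 5·916 = 4875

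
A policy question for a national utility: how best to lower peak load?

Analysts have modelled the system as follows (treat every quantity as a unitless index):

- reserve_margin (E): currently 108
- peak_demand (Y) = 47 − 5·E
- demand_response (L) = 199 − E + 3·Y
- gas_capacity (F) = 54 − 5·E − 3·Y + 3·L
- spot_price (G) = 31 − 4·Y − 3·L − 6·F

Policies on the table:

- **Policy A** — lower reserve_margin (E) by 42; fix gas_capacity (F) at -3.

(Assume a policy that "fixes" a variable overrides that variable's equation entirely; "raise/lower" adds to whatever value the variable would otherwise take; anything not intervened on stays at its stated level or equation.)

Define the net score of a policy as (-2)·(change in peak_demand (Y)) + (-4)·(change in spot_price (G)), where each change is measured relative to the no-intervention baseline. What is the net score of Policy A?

87036

Baseline:
  E = 108
  Y = 47 − 5·108 = -493
  L = 199 − 108 + 3·(-493) = -1388
  F = 54 − 5·108 − 3·(-493) + 3·(-1388) = -3171
  G = 31 − 4·(-493) − 3·(-1388) − 6·(-3171) = 25193
Policy A (E − 42, F := -3):
  E = 108 − 42 = 66
  Y = 47 − 5·66 = -283
  L = 199 − 66 + 3·(-283) = -716
  F = -3
  G = 31 − 4·(-283) − 3·(-716) − 6·(-3) = 3329
ΔY = -283 − (-493) = 210; ΔG = 3329 − 25193 = -21864
Score = (-2)·210 + (-4)·(-21864) = 87036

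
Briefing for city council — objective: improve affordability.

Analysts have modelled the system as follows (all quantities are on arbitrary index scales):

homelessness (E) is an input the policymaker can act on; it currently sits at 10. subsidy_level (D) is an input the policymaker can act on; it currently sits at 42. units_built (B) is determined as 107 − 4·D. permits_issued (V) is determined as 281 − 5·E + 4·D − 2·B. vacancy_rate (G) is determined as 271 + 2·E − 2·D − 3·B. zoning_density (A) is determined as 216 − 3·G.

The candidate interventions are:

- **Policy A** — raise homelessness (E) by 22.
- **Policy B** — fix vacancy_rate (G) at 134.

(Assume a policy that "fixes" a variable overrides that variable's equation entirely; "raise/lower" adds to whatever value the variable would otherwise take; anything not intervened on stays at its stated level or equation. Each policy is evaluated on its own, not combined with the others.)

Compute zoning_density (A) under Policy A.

-1086

Policy A (E + 22):
  E = 10 + 22 = 32
  D = 42
  B = 107 − 4·42 = -61
  G = 271 + 2·32 − 2·42 − 3·(-61) = 434
  A = 216 − 3·434 = -1086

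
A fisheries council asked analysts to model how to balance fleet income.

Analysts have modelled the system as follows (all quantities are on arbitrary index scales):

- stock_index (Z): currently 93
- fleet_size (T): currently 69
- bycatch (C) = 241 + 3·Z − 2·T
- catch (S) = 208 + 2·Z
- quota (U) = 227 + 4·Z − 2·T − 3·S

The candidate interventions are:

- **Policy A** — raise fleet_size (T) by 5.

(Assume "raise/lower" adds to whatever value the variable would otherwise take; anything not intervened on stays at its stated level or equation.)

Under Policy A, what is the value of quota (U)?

-731

Policy A (T + 5):
  Z = 93
  T = 69 + 5 = 74
  S = 208 + 2·93 = 394
  U = 227 + 4·93 − 2·74 − 3·394 = -731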